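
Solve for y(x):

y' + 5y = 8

Using integrating factor method:

General solution: y = 8/5 + Ce^(-5x)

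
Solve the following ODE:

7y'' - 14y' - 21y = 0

Characteristic equation: 7r² - 14r - 21 = 0
Divide by 7: r² - 2r - 3 = 0
Roots: r = 3, -1 (distinct real)
General solution: y = C₁e^(3x) + C₂e^(-x)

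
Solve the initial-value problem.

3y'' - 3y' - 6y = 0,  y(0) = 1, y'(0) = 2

General solution: y = C₁e^(2x) + C₂e^(-x)
Applying ICs: C₁ = 1, C₂ = 0
Particular solution: y = e^(2x)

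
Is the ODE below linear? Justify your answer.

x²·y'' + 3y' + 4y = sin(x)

Yes. Linear (y and its derivatives appear to the first power only, no products of y terms)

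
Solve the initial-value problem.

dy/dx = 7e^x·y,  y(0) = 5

General solution: y = Ce^(7e^x)
Applying IC y(0) = 5:
Particular solution: y = 5e^(7(e^x - 1))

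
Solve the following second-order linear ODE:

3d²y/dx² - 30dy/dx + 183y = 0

Characteristic equation: 3r² - 30r + 183 = 0
Divide by 3: r² - 10r + 61 = 0
Roots: r = 5 ± 6i (complex conjugates)
General solution: y = e^(5x)(C₁cos(6x) + C₂sin(6x))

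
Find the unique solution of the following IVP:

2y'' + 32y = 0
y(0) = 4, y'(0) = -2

General solution: y = C₁cos(4x) + C₂sin(4x)
Complex roots r = ±4i
Applying ICs: C₁ = 4, C₂ = -1/2
Particular solution: y = 4cos(4x) - (1/2)sin(4x)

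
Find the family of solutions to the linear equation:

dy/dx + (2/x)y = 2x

Using integrating factor method:

General solution: y = (1/2)x^2 + Cx^(-2)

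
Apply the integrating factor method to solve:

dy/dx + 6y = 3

Using integrating factor method:

General solution: y = 1/2 + Ce^(-6x)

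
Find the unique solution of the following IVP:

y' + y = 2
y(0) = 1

General solution: y = 2 + Ce^(-x)
Applying y(0) = 1: C = 1 - 2 = -1
Particular solution: y = 2 - e^(-x)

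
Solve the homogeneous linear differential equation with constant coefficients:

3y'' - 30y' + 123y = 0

Characteristic equation: 3r² - 30r + 123 = 0
Divide by 3: r² - 10r + 41 = 0
Roots: r = 5 ± 4i (complex conjugates)
General solution: y = e^(5x)(C₁cos(4x) + C₂sin(4x))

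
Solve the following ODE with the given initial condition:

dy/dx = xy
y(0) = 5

General solution: y = Ce^(x²/2)
Applying IC y(0) = 5:
Particular solution: y = 5e^(x²/2)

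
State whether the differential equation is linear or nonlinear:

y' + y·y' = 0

Nonlinear (product y·y')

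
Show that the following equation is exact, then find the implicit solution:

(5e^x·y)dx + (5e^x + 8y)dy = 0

Verify exactness: ∂M/∂y = ∂N/∂x ✓
Find F(x,y) such that ∂F/∂x = M, ∂F/∂y = N
Solution: 5e^x·y + 4y² = C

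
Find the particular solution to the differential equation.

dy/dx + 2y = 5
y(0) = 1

General solution: y = 5/2 + Ce^(-2x)
Applying y(0) = 1: C = 1 - 5/2 = -3/2
Particular solution: y = 5/2 - (3/2)e^(-2x)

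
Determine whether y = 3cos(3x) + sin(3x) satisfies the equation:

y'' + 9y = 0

Verification:
y'' = -27cos(3x) - 9sin(3x)
y'' + 9y = 0 ✓

Yes, it is a solution.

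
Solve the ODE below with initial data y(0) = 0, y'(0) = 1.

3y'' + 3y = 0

General solution: y = C₁cos(x) + C₂sin(x)
Complex roots r = ±i
Applying ICs: C₁ = 0, C₂ = 1
Particular solution: y = sin(x)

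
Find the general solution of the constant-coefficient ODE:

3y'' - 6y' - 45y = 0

Characteristic equation: 3r² - 6r - 45 = 0
Divide by 3: r² - 2r - 15 = 0
Roots: r = 5, -3 (distinct real)
General solution: y = C₁e^(5x) + C₂e^(-3x)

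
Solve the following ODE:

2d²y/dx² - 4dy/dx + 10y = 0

Characteristic equation: 2r² - 4r + 10 = 0
Divide by 2: r² - 2r + 5 = 0
Roots: r = 1 ± 2i (complex conjugates)
General solution: y = e^x(C₁cos(2x) + C₂sin(2x))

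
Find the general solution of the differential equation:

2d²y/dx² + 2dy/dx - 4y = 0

Characteristic equation: 2r² + 2r - 4 = 0
Divide by 2: r² + r - 2 = 0
Roots: r = 1, -2 (distinct real)
General solution: y = C₁e^x + C₂e^(-2x)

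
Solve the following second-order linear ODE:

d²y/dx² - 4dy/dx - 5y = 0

Characteristic equation: r² - 4r - 5 = 0
Roots: r = 5, -1 (distinct real)
General solution: y = C₁e^(5x) + C₂e^(-x)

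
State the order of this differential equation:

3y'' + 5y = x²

The order is 2 (highest derivative is of order 2).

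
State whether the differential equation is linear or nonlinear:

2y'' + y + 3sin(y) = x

Nonlinear (sin(y) is nonlinear in y)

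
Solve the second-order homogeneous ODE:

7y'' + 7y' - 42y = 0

Characteristic equation: 7r² + 7r - 42 = 0
Divide by 7: r² + r - 6 = 0
Roots: r = 2, -3 (distinct real)
General solution: y = C₁e^(2x) + C₂e^(-3x)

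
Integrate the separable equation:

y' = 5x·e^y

Separating variables and integrating:
-e^(-y) = 5x²/2 + C

General solution: y = -ln(C - 5x²/2)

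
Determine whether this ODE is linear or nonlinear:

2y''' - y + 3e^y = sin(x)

Nonlinear (e^y is nonlinear in y)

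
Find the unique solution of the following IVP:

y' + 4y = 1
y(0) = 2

General solution: y = 1/4 + Ce^(-4x)
Applying y(0) = 2: C = 2 - 1/4 = 7/4
Particular solution: y = 1/4 + (7/4)e^(-4x)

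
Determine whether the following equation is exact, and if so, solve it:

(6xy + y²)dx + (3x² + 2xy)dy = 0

Verify exactness: ∂M/∂y = ∂N/∂x ✓
Find F(x,y) such that ∂F/∂x = M, ∂F/∂y = N
Solution: 3x²y + xy² = C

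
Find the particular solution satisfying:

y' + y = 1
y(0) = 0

General solution: y = 1 + Ce^(-x)
Applying y(0) = 0: C = 0 - 1 = -1
Particular solution: y = 1 - e^(-x)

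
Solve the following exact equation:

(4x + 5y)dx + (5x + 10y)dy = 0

Verify exactness: ∂M/∂y = ∂N/∂x ✓
Find F(x,y) such that ∂F/∂x = M, ∂F/∂y = N
Solution: 2x² + 5xy + 5y² = C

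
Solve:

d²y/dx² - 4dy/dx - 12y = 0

Characteristic equation: r² - 4r - 12 = 0
Roots: r = 6, -2 (distinct real)
General solution: y = C₁e^(6x) + C₂e^(-2x)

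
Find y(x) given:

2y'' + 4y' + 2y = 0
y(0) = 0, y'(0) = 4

General solution: y = (C₁ + C₂x)e^(-x)
Repeated root r = -1
Applying ICs: C₁ = 0, C₂ = 4
Particular solution: y = 4xe^(-x)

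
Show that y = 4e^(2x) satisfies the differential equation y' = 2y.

Verification:
y = 4e^(2x)
y' = 8e^(2x)
2y = 8e^(2x)
y' = 2y ✓

Yes, it is a solution.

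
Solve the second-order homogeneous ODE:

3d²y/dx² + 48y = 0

Characteristic equation: 3r² + 48 = 0
Divide by 3: r² + 16 = 0
Roots: r = ±4i (complex conjugates)
General solution: y = C₁cos(4x) + C₂sin(4x)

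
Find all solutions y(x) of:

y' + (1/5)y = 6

Using integrating factor method:

General solution: y = 30 + Ce^(-x/5)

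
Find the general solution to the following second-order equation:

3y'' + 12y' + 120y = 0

Characteristic equation: 3r² + 12r + 120 = 0
Divide by 3: r² + 4r + 40 = 0
Roots: r = -2 ± 6i (complex conjugates)
General solution: y = e^(-2x)(C₁cos(6x) + C₂sin(6x))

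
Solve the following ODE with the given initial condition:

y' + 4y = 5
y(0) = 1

General solution: y = 5/4 + Ce^(-4x)
Applying y(0) = 1: C = 1 - 5/4 = -1/4
Particular solution: y = 5/4 - (1/4)e^(-4x)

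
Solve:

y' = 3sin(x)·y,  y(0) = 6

General solution: y = Ce^(-3cos(x))
Applying IC y(0) = 6:
Particular solution: y = 6e^(3(1-cos(x)))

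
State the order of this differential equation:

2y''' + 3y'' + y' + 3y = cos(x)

The order is 3 (highest derivative is of order 3).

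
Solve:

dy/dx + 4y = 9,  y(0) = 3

General solution: y = 9/4 + Ce^(-4x)
Applying y(0) = 3: C = 3 - 9/4 = 3/4
Particular solution: y = 9/4 + (3/4)e^(-4x)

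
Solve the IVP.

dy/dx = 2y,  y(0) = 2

General solution: y = Ce^(2x)
Applying IC y(0) = 2:
Particular solution: y = 2e^(2x)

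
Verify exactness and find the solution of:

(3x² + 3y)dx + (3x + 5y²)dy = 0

Verify exactness: ∂M/∂y = ∂N/∂x ✓
Find F(x,y) such that ∂F/∂x = M, ∂F/∂y = N
Solution: x³ + 3xy + 5y³/3 = C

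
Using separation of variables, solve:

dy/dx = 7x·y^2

Separating variables and integrating:
-1/y = 7x^2/2 + C

General solution: y^-1 = (-7/2)x^2 + C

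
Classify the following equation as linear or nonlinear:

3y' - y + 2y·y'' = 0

Nonlinear (y·y'' term)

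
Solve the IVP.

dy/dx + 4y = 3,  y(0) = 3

General solution: y = 3/4 + Ce^(-4x)
Applying y(0) = 3: C = 3 - 3/4 = 9/4
Particular solution: y = 3/4 + (9/4)e^(-4x)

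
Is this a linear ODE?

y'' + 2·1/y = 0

No. Nonlinear (1/y term)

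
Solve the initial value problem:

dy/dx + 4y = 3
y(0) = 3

General solution: y = 3/4 + Ce^(-4x)
Applying y(0) = 3: C = 3 - 3/4 = 9/4
Particular solution: y = 3/4 + (9/4)e^(-4x)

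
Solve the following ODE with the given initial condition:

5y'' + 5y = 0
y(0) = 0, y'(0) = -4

General solution: y = C₁cos(x) + C₂sin(x)
Complex roots r = ±i
Applying ICs: C₁ = 0, C₂ = -4
Particular solution: y = -4sin(x)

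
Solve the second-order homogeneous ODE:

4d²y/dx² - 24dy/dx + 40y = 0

Characteristic equation: 4r² - 24r + 40 = 0
Divide by 4: r² - 6r + 10 = 0
Roots: r = 3 ± i (complex conjugates)
General solution: y = e^(3x)(C₁cos(x) + C₂sin(x))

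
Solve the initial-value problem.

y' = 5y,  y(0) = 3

General solution: y = Ce^(5x)
Applying IC y(0) = 3:
Particular solution: y = 3e^(5x)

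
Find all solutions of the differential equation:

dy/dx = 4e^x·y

Separating variables and integrating:
ln|y| = 4e^x + C

General solution: y = Ce^(4e^x)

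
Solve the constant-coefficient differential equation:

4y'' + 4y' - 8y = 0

Characteristic equation: 4r² + 4r - 8 = 0
Divide by 4: r² + r - 2 = 0
Roots: r = 1, -2 (distinct real)
General solution: y = C₁e^x + C₂e^(-2x)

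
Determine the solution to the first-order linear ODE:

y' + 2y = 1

Using integrating factor method:

General solution: y = 1/2 + Ce^(-2x)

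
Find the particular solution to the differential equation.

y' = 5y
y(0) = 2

General solution: y = Ce^(5x)
Applying IC y(0) = 2:
Particular solution: y = 2e^(5x)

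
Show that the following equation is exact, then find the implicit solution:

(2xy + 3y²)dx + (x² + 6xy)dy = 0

Verify exactness: ∂M/∂y = ∂N/∂x ✓
Find F(x,y) such that ∂F/∂x = M, ∂F/∂y = N
Solution: x²y + 3xy² = C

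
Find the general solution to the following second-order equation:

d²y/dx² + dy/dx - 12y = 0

Characteristic equation: r² + r - 12 = 0
Roots: r = 3, -4 (distinct real)
General solution: y = C₁e^(3x) + C₂e^(-4x)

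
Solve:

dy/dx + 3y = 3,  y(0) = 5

General solution: y = 1 + Ce^(-3x)
Applying y(0) = 5: C = 5 - 1 = 4
Particular solution: y = 1 + 4e^(-3x)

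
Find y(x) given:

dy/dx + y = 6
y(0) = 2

General solution: y = 6 + Ce^(-x)
Applying y(0) = 2: C = 2 - 6 = -4
Particular solution: y = 6 - 4e^(-x)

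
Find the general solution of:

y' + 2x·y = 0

Using integrating factor method:

General solution: y = Ce^(-x^2)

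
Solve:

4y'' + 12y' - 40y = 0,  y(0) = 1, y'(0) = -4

General solution: y = C₁e^(2x) + C₂e^(-5x)
Applying ICs: C₁ = 1/7, C₂ = 6/7
Particular solution: y = (1/7)e^(2x) + (6/7)e^(-5x)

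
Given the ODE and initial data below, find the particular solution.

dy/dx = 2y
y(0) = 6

General solution: y = Ce^(2x)
Applying IC y(0) = 6:
Particular solution: y = 6e^(2x)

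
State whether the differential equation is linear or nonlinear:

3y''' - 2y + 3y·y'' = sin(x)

Nonlinear (y·y'' term)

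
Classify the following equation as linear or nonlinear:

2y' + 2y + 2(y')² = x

Nonlinear ((y')² term)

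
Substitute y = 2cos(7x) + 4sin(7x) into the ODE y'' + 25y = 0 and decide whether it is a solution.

Verification:
y'' = -98cos(7x) - 196sin(7x)
y'' + 25y ≠ 0 (frequency mismatch: got 49 instead of 25)

No, it is not a solution.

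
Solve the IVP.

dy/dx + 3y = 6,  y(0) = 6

General solution: y = 2 + Ce^(-3x)
Applying y(0) = 6: C = 6 - 2 = 4
Particular solution: y = 2 + 4e^(-3x)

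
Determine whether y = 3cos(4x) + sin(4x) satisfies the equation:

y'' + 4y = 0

Verification:
y'' = -48cos(4x) - 16sin(4x)
y'' + 4y ≠ 0 (frequency mismatch: got 16 instead of 4)

No, it is not a solution.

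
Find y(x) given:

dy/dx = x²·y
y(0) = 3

General solution: y = Ce^(x³/3)
Applying IC y(0) = 3:
Particular solution: y = 3e^(x³/3)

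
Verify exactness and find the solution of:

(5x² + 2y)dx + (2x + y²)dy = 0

Verify exactness: ∂M/∂y = ∂N/∂x ✓
Find F(x,y) such that ∂F/∂x = M, ∂F/∂y = N
Solution: 5x³/3 + 2xy + y³/3 = C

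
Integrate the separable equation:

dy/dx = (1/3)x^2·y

Separating variables and integrating:
ln|y| = x^3/9 + C

General solution: y = Ce^(x^3/9)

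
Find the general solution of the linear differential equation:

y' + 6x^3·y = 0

Using integrating factor method:

General solution: y = Ce^(-3x^4/2)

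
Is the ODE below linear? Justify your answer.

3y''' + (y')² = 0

No. Nonlinear ((y')² term)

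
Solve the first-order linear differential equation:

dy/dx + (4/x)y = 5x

Using integrating factor method:

General solution: y = (5/6)x^2 + Cx^(-4)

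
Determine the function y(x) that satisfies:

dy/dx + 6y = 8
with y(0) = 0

General solution: y = 4/3 + Ce^(-6x)
Applying y(0) = 0: C = 0 - 4/3 = -4/3
Particular solution: y = 4/3 - (4/3)e^(-6x)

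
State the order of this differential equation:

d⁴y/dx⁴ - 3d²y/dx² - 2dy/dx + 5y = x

The order is 4 (highest derivative is of order 4).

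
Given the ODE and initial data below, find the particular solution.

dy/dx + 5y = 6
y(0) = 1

General solution: y = 6/5 + Ce^(-5x)
Applying y(0) = 1: C = 1 - 6/5 = -1/5
Particular solution: y = 6/5 - (1/5)e^(-5x)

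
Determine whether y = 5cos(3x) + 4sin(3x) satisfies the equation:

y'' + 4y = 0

Verification:
y'' = -45cos(3x) - 36sin(3x)
y'' + 4y ≠ 0 (frequency mismatch: got 9 instead of 4)

No, it is not a solution.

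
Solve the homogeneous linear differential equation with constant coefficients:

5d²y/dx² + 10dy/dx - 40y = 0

Characteristic equation: 5r² + 10r - 40 = 0
Divide by 5: r² + 2r - 8 = 0
Roots: r = 2, -4 (distinct real)
General solution: y = C₁e^(2x) + C₂e^(-4x)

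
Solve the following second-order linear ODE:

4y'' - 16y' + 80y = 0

Characteristic equation: 4r² - 16r + 80 = 0
Divide by 4: r² - 4r + 20 = 0
Roots: r = 2 ± 4i (complex conjugates)
General solution: y = e^(2x)(C₁cos(4x) + C₂sin(4x))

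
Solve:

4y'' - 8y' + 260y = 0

Characteristic equation: 4r² - 8r + 260 = 0
Divide by 4: r² - 2r + 65 = 0
Roots: r = 1 ± 8i (complex conjugates)
General solution: y = e^x(C₁cos(8x) + C₂sin(8x))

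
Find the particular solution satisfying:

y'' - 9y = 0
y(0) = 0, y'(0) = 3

General solution: y = C₁e^(3x) + C₂e^(-3x)
Applying ICs: C₁ = 1/2, C₂ = -1/2
Particular solution: y = (1/2)e^(3x) - (1/2)e^(-3x)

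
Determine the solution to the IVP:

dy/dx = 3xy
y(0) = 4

General solution: y = Ce^(3x²/2)
Applying IC y(0) = 4:
Particular solution: y = 4e^(3x²/2)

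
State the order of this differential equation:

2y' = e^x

The order is 1 (highest derivative is of order 1).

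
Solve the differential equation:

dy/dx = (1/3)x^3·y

Separating variables and integrating:
ln|y| = x^4/12 + C

General solution: y = Ce^(x^4/12)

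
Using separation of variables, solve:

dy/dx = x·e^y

Separating variables and integrating:
-e^(-y) = x²/2 + C

General solution: y = -ln(C - x²/2)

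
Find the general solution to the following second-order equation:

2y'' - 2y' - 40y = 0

Characteristic equation: 2r² - 2r - 40 = 0
Divide by 2: r² - r - 20 = 0
Roots: r = 5, -4 (distinct real)
General solution: y = C₁e^(5x) + C₂e^(-4x)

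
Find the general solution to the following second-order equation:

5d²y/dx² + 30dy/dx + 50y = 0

Characteristic equation: 5r² + 30r + 50 = 0
Divide by 5: r² + 6r + 10 = 0
Roots: r = -3 ± i (complex conjugates)
General solution: y = e^(-3x)(C₁cos(x) + C₂sin(x))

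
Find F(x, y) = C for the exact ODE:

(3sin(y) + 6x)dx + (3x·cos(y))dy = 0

Verify exactness: ∂M/∂y = ∂N/∂x ✓
Find F(x,y) such that ∂F/∂x = M, ∂F/∂y = N
Solution: 3x·sin(y) + 3x² = C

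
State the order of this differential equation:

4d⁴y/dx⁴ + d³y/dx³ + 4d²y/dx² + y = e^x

The order is 4 (highest derivative is of order 4).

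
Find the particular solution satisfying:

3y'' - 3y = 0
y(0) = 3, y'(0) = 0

General solution: y = C₁e^x + C₂e^(-x)
Applying ICs: C₁ = 3/2, C₂ = 3/2
Particular solution: y = (3/2)e^x + (3/2)e^(-x)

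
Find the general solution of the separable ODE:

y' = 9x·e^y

Separating variables and integrating:
-e^(-y) = 9x²/2 + C

General solution: y = -ln(C - 9x²/2)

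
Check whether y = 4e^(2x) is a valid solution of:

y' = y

Verification:
y = 4e^(2x)
y' = 8e^(2x)
But y = 4e^(2x)
y' ≠ y — the derivative does not match

No, it is not a solution.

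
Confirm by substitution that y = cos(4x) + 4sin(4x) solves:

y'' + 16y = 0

Verification:
y'' = -16cos(4x) - 64sin(4x)
y'' + 16y = 0 ✓

Yes, it is a solution.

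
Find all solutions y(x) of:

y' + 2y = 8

Using integrating factor method:

General solution: y = 4 + Ce^(-2x)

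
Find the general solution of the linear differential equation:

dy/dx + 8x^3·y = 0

Using integrating factor method:

General solution: y = Ce^(-2x^4)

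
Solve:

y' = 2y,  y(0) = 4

General solution: y = Ce^(2x)
Applying IC y(0) = 4:
Particular solution: y = 4e^(2x)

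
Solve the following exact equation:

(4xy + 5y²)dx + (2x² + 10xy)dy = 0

Verify exactness: ∂M/∂y = ∂N/∂x ✓
Find F(x,y) such that ∂F/∂x = M, ∂F/∂y = N
Solution: 2x²y + 5xy² = C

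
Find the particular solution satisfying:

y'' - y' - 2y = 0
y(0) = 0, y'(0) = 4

General solution: y = C₁e^(2x) + C₂e^(-x)
Applying ICs: C₁ = 4/3, C₂ = -4/3
Particular solution: y = (4/3)e^(2x) - (4/3)e^(-x)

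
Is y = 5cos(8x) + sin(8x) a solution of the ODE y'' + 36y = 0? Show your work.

Verification:
y'' = -320cos(8x) - 64sin(8x)
y'' + 36y ≠ 0 (frequency mismatch: got 64 instead of 36)

No, it is not a solution.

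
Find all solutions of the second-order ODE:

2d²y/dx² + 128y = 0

Characteristic equation: 2r² + 128 = 0
Divide by 2: r² + 64 = 0
Roots: r = ±8i (complex conjugates)
General solution: y = C₁cos(8x) + C₂sin(8x)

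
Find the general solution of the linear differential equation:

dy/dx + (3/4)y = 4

Using integrating factor method:

General solution: y = 16/3 + Ce^(-3x/4)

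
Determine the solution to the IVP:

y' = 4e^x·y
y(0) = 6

General solution: y = Ce^(4e^x)
Applying IC y(0) = 6:
Particular solution: y = 6e^(4(e^x - 1))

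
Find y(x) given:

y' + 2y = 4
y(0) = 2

General solution: y = 2 + Ce^(-2x)
Applying y(0) = 2: C = 2 - 2 = 0
Particular solution: y = 2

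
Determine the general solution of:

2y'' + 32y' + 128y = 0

Characteristic equation: 2r² + 32r + 128 = 0
Divide by 2: r² + 16r + 64 = 0
Factored: (r + 8)² = 0
Repeated root: r = -8
General solution: y = (C₁ + C₂x)e^(-8x)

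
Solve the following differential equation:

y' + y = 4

Using integrating factor method:

General solution: y = 4 + Ce^(-x)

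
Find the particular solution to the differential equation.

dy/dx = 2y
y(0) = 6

General solution: y = Ce^(2x)
Applying IC y(0) = 6:
Particular solution: y = 6e^(2x)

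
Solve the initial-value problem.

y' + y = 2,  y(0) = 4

General solution: y = 2 + Ce^(-x)
Applying y(0) = 4: C = 4 - 2 = 2
Particular solution: y = 2 + 2e^(-x)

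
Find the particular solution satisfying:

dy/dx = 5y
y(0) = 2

General solution: y = Ce^(5x)
Applying IC y(0) = 2:
Particular solution: y = 2e^(5x)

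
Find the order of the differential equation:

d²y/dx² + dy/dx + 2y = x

The order is 2 (highest derivative is of order 2).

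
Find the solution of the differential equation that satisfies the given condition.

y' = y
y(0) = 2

General solution: y = Ce^x
Applying IC y(0) = 2:
Particular solution: y = 2e^x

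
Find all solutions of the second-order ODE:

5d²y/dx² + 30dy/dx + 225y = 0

Characteristic equation: 5r² + 30r + 225 = 0
Divide by 5: r² + 6r + 45 = 0
Roots: r = -3 ± 6i (complex conjugates)
General solution: y = e^(-3x)(C₁cos(6x) + C₂sin(6x))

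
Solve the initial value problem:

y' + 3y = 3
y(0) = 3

General solution: y = 1 + Ce^(-3x)
Applying y(0) = 3: C = 3 - 1 = 2
Particular solution: y = 1 + 2e^(-3x)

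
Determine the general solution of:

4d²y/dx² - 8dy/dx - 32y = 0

Characteristic equation: 4r² - 8r - 32 = 0
Divide by 4: r² - 2r - 8 = 0
Roots: r = 4, -2 (distinct real)
General solution: y = C₁e^(4x) + C₂e^(-2x)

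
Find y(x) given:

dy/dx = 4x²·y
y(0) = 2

General solution: y = Ce^(4x³/3)
Applying IC y(0) = 2:
Particular solution: y = 2e^(4x³/3)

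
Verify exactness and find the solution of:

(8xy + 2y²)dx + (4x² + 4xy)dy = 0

Verify exactness: ∂M/∂y = ∂N/∂x ✓
Find F(x,y) such that ∂F/∂x = M, ∂F/∂y = N
Solution: 4x²y + 2xy² = C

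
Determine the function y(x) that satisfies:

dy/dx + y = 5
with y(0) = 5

General solution: y = 5 + Ce^(-x)
Applying y(0) = 5: C = 5 - 5 = 0
Particular solution: y = 5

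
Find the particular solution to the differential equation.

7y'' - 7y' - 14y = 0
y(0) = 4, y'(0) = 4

General solution: y = C₁e^(2x) + C₂e^(-x)
Applying ICs: C₁ = 8/3, C₂ = 4/3
Particular solution: y = (8/3)e^(2x) + (4/3)e^(-x)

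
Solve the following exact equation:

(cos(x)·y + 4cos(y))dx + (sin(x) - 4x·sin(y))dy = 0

Verify exactness: ∂M/∂y = ∂N/∂x ✓
Find F(x,y) such that ∂F/∂x = M, ∂F/∂y = N
Solution: sin(x)·y + 4x·cos(y) = C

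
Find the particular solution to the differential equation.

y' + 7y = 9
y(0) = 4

General solution: y = 9/7 + Ce^(-7x)
Applying y(0) = 4: C = 4 - 9/7 = 19/7
Particular solution: y = 9/7 + (19/7)e^(-7x)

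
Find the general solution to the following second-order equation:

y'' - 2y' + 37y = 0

Characteristic equation: r² - 2r + 37 = 0
Roots: r = 1 ± 6i (complex conjugates)
General solution: y = e^x(C₁cos(6x) + C₂sin(6x))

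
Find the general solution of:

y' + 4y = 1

Using integrating factor method:

General solution: y = 1/4 + Ce^(-4x)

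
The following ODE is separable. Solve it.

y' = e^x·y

Separating variables and integrating:
ln|y| = e^x + C

General solution: y = Ce^(e^x)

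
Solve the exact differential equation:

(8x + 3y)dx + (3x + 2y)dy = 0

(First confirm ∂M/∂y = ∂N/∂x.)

Verify exactness: ∂M/∂y = ∂N/∂x ✓
Find F(x,y) such that ∂F/∂x = M, ∂F/∂y = N
Solution: 4x² + 3xy + y² = C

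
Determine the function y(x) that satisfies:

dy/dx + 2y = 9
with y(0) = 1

General solution: y = 9/2 + Ce^(-2x)
Applying y(0) = 1: C = 1 - 9/2 = -7/2
Particular solution: y = 9/2 - (7/2)e^(-2x)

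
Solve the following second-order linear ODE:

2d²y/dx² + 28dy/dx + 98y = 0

Characteristic equation: 2r² + 28r + 98 = 0
Divide by 2: r² + 14r + 49 = 0
Factored: (r + 7)² = 0
Repeated root: r = -7
General solution: y = (C₁ + C₂x)e^(-7x)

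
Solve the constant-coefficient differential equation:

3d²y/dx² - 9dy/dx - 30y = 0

Characteristic equation: 3r² - 9r - 30 = 0
Divide by 3: r² - 3r - 10 = 0
Roots: r = 5, -2 (distinct real)
General solution: y = C₁e^(5x) + C₂e^(-2x)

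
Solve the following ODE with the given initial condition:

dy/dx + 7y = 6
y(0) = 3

General solution: y = 6/7 + Ce^(-7x)
Applying y(0) = 3: C = 3 - 6/7 = 15/7
Particular solution: y = 6/7 + (15/7)e^(-7x)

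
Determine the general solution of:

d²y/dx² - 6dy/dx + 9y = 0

Characteristic equation: r² - 6r + 9 = 0
Factored: (r - 3)² = 0
Repeated root: r = 3
General solution: y = (C₁ + C₂x)e^(3x)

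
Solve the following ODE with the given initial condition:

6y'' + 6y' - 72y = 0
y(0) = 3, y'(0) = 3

General solution: y = C₁e^(3x) + C₂e^(-4x)
Applying ICs: C₁ = 15/7, C₂ = 6/7
Particular solution: y = (15/7)e^(3x) + (6/7)e^(-4x)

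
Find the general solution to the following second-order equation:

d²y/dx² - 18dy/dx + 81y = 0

Characteristic equation: r² - 18r + 81 = 0
Factored: (r - 9)² = 0
Repeated root: r = 9
General solution: y = (C₁ + C₂x)e^(9x)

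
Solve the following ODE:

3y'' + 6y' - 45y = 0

Characteristic equation: 3r² + 6r - 45 = 0
Divide by 3: r² + 2r - 15 = 0
Roots: r = 3, -5 (distinct real)
General solution: y = C₁e^(3x) + C₂e^(-5x)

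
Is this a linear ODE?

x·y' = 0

Yes. Linear (y and its derivatives appear to the first power only, no products of y terms)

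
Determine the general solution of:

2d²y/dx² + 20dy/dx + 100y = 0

Characteristic equation: 2r² + 20r + 100 = 0
Divide by 2: r² + 10r + 50 = 0
Roots: r = -5 ± 5i (complex conjugates)
General solution: y = e^(-5x)(C₁cos(5x) + C₂sin(5x))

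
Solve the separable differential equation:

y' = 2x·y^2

Separating variables and integrating:
-1/y = x^2 + C

General solution: y^-1 = -x^2 + C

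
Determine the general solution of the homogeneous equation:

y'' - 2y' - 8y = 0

Characteristic equation: r² - 2r - 8 = 0
Roots: r = 4, -2 (distinct real)
General solution: y = C₁e^(4x) + C₂e^(-2x)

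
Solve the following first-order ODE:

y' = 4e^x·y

Separating variables and integrating:
ln|y| = 4e^x + C

General solution: y = Ce^(4e^x)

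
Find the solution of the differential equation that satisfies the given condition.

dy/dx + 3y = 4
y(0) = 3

General solution: y = 4/3 + Ce^(-3x)
Applying y(0) = 3: C = 3 - 4/3 = 5/3
Particular solution: y = 4/3 + (5/3)e^(-3x)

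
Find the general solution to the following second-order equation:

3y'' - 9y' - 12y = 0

Characteristic equation: 3r² - 9r - 12 = 0
Divide by 3: r² - 3r - 4 = 0
Roots: r = 4, -1 (distinct real)
General solution: y = C₁e^(4x) + C₂e^(-x)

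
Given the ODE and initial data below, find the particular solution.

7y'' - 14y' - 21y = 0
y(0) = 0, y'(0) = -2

General solution: y = C₁e^(3x) + C₂e^(-x)
Applying ICs: C₁ = -1/2, C₂ = 1/2
Particular solution: y = -(1/2)e^(3x) + (1/2)e^(-x)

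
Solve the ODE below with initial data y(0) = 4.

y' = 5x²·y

General solution: y = Ce^(5x³/3)
Applying IC y(0) = 4:
Particular solution: y = 4e^(5x³/3)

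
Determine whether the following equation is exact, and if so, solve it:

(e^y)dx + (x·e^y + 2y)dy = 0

Verify exactness: ∂M/∂y = ∂N/∂x ✓
Find F(x,y) such that ∂F/∂x = M, ∂F/∂y = N
Solution: x·e^y + y² = C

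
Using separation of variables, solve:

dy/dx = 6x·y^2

Separating variables and integrating:
-1/y = 3x^2 + C

General solution: y^-1 = -3x^2 + C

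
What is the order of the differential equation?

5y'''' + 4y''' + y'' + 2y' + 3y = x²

The order is 4 (highest derivative is of order 4).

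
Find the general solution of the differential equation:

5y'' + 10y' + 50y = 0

Characteristic equation: 5r² + 10r + 50 = 0
Divide by 5: r² + 2r + 10 = 0
Roots: r = -1 ± 3i (complex conjugates)
General solution: y = e^(-x)(C₁cos(3x) + C₂sin(3x))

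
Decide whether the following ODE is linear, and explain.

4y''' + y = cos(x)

Linear (y and its derivatives appear to the first power only, no products of y terms)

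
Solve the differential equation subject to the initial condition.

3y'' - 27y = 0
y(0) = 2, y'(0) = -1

General solution: y = C₁e^(3x) + C₂e^(-3x)
Applying ICs: C₁ = 5/6, C₂ = 7/6
Particular solution: y = (5/6)e^(3x) + (7/6)e^(-3x)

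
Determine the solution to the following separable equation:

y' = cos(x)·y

Separating variables and integrating:
ln|y| = sin(x) + C

General solution: y = Ce^(sin(x))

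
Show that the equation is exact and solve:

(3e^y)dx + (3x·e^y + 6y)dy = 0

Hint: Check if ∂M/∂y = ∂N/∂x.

Verify exactness: ∂M/∂y = ∂N/∂x ✓
Find F(x,y) such that ∂F/∂x = M, ∂F/∂y = N
Solution: 3x·e^y + 3y² = C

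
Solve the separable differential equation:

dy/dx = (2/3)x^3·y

Separating variables and integrating:
ln|y| = x^4/6 + C

General solution: y = Ce^(x^4/6)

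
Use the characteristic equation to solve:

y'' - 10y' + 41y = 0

Characteristic equation: r² - 10r + 41 = 0
Roots: r = 5 ± 4i (complex conjugates)
General solution: y = e^(5x)(C₁cos(4x) + C₂sin(4x))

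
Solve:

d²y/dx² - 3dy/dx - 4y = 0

Characteristic equation: r² - 3r - 4 = 0
Roots: r = 4, -1 (distinct real)
General solution: y = C₁e^(4x) + C₂e^(-x)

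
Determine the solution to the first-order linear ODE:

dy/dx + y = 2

Using integrating factor method:

General solution: y = 2 + Ce^(-x)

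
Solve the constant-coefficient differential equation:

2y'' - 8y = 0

Characteristic equation: 2r² - 8 = 0
Divide by 2: r² - 4 = 0
Roots: r = 2, -2 (distinct real)
General solution: y = C₁e^(2x) + C₂e^(-2x)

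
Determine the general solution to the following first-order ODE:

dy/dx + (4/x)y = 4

Using integrating factor method:

General solution: y = (4/5)x + Cx^(-4)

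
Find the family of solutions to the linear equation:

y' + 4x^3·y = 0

Using integrating factor method:

General solution: y = Ce^(-x^4)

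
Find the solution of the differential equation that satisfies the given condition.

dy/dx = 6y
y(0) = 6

General solution: y = Ce^(6x)
Applying IC y(0) = 6:
Particular solution: y = 6e^(6x)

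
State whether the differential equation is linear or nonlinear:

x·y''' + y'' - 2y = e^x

Linear (y and its derivatives appear to the first power only, no products of y terms)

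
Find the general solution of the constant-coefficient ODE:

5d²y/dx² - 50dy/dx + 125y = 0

Characteristic equation: 5r² - 50r + 125 = 0
Divide by 5: r² - 10r + 25 = 0
Factored: (r - 5)² = 0
Repeated root: r = 5
General solution: y = (C₁ + C₂x)e^(5x)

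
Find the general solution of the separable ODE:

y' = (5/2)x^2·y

Separating variables and integrating:
ln|y| = 5x^3/6 + C

General solution: y = Ce^(5x^3/6)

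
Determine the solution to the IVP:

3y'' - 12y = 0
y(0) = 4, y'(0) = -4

General solution: y = C₁e^(2x) + C₂e^(-2x)
Applying ICs: C₁ = 1, C₂ = 3
Particular solution: y = e^(2x) + 3e^(-2x)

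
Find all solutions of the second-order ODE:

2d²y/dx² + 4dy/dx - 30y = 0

Characteristic equation: 2r² + 4r - 30 = 0
Divide by 2: r² + 2r - 15 = 0
Roots: r = 3, -5 (distinct real)
General solution: y = C₁e^(3x) + C₂e^(-5x)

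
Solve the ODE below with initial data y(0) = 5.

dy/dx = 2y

General solution: y = Ce^(2x)
Applying IC y(0) = 5:
Particular solution: y = 5e^(2x)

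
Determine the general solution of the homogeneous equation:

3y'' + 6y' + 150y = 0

Characteristic equation: 3r² + 6r + 150 = 0
Divide by 3: r² + 2r + 50 = 0
Roots: r = -1 ± 7i (complex conjugates)
General solution: y = e^(-x)(C₁cos(7x) + C₂sin(7x))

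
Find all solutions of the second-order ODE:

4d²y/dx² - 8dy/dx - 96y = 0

Characteristic equation: 4r² - 8r - 96 = 0
Divide by 4: r² - 2r - 24 = 0
Roots: r = 6, -4 (distinct real)
General solution: y = C₁e^(6x) + C₂e^(-4x)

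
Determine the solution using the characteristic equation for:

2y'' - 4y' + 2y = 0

Characteristic equation: 2r² - 4r + 2 = 0
Divide by 2: r² - 2r + 1 = 0
Factored: (r - 1)² = 0
Repeated root: r = 1
General solution: y = (C₁ + C₂x)e^x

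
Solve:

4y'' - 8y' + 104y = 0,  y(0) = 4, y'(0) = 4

General solution: y = e^x(C₁cos(5x) + C₂sin(5x))
Complex roots r = 1 ± 5i
Applying ICs: C₁ = 4, C₂ = 0
Particular solution: y = e^x(4cos(5x))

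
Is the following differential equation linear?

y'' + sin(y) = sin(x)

No. Nonlinear (sin(y) is nonlinear in y)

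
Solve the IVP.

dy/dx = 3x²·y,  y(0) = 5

General solution: y = Ce^(x³)
Applying IC y(0) = 5:
Particular solution: y = 5e^(x³)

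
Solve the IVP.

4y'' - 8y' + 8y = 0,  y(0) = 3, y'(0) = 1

General solution: y = e^x(C₁cos(x) + C₂sin(x))
Complex roots r = 1 ± i
Applying ICs: C₁ = 3, C₂ = -2
Particular solution: y = e^x(3cos(x) - 2sin(x))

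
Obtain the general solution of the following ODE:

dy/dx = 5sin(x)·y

Separating variables and integrating:
ln|y| = -5cos(x) + C

General solution: y = Ce^(-5cos(x))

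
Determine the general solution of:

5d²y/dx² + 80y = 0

Characteristic equation: 5r² + 80 = 0
Divide by 5: r² + 16 = 0
Roots: r = ±4i (complex conjugates)
General solution: y = C₁cos(4x) + C₂sin(4x)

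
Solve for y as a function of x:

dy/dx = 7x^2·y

Separating variables and integrating:
ln|y| = 7x^3/3 + C

General solution: y = Ce^(7x^3/3)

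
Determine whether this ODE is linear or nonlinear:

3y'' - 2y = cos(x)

Linear (y and its derivatives appear to the first power only, no products of y terms)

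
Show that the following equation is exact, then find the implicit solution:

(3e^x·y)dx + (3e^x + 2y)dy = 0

Verify exactness: ∂M/∂y = ∂N/∂x ✓
Find F(x,y) such that ∂F/∂x = M, ∂F/∂y = N
Solution: 3e^x·y + y² = C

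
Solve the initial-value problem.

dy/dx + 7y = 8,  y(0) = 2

General solution: y = 8/7 + Ce^(-7x)
Applying y(0) = 2: C = 2 - 8/7 = 6/7
Particular solution: y = 8/7 + (6/7)e^(-7x)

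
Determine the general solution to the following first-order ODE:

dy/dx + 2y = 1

Using integrating factor method:

General solution: y = 1/2 + Ce^(-2x)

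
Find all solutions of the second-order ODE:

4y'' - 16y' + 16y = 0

Characteristic equation: 4r² - 16r + 16 = 0
Divide by 4: r² - 4r + 4 = 0
Factored: (r - 2)² = 0
Repeated root: r = 2
General solution: y = (C₁ + C₂x)e^(2x)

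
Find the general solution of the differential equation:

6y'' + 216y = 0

Characteristic equation: 6r² + 216 = 0
Divide by 6: r² + 36 = 0
Roots: r = ±6i (complex conjugates)
General solution: y = C₁cos(6x) + C₂sin(6x)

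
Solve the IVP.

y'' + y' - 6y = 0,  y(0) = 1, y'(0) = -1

General solution: y = C₁e^(2x) + C₂e^(-3x)
Applying ICs: C₁ = 2/5, C₂ = 3/5
Particular solution: y = (2/5)e^(2x) + (3/5)e^(-3x)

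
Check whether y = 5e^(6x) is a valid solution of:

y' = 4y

Verification:
y = 5e^(6x)
y' = 30e^(6x)
But 4y = 20e^(6x)
y' ≠ 4y — the derivative does not match

No, it is not a solution.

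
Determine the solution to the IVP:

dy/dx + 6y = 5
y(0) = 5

General solution: y = 5/6 + Ce^(-6x)
Applying y(0) = 5: C = 5 - 5/6 = 25/6
Particular solution: y = 5/6 + (25/6)e^(-6x)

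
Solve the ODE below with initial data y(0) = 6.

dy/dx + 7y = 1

General solution: y = 1/7 + Ce^(-7x)
Applying y(0) = 6: C = 6 - 1/7 = 41/7
Particular solution: y = 1/7 + (41/7)e^(-7x)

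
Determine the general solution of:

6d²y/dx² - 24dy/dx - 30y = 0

Characteristic equation: 6r² - 24r - 30 = 0
Divide by 6: r² - 4r - 5 = 0
Roots: r = 5, -1 (distinct real)
General solution: y = C₁e^(5x) + C₂e^(-x)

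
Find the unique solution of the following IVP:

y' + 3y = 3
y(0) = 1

General solution: y = 1 + Ce^(-3x)
Applying y(0) = 1: C = 1 - 1 = 0
Particular solution: y = 1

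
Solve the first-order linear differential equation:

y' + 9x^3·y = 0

Using integrating factor method:

General solution: y = Ce^(-9x^4/4)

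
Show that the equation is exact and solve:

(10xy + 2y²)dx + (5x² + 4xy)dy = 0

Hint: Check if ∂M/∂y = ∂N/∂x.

Verify exactness: ∂M/∂y = ∂N/∂x ✓
Find F(x,y) such that ∂F/∂x = M, ∂F/∂y = N
Solution: 5x²y + 2xy² = C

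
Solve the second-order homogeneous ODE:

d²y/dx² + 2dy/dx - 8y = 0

Characteristic equation: r² + 2r - 8 = 0
Roots: r = 2, -4 (distinct real)
General solution: y = C₁e^(2x) + C₂e^(-4x)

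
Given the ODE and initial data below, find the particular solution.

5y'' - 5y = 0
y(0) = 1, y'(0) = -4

General solution: y = C₁e^x + C₂e^(-x)
Applying ICs: C₁ = -3/2, C₂ = 5/2
Particular solution: y = -(3/2)e^x + (5/2)e^(-x)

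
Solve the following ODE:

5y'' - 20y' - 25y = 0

Characteristic equation: 5r² - 20r - 25 = 0
Divide by 5: r² - 4r - 5 = 0
Roots: r = 5, -1 (distinct real)
General solution: y = C₁e^(5x) + C₂e^(-x)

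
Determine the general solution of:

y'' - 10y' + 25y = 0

Characteristic equation: r² - 10r + 25 = 0
Factored: (r - 5)² = 0
Repeated root: r = 5
General solution: y = (C₁ + C₂x)e^(5x)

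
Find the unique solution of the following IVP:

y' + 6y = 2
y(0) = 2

General solution: y = 1/3 + Ce^(-6x)
Applying y(0) = 2: C = 2 - 1/3 = 5/3
Particular solution: y = 1/3 + (5/3)e^(-6x)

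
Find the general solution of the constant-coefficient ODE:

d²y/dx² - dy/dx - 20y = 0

Characteristic equation: r² - r - 20 = 0
Roots: r = 5, -4 (distinct real)
General solution: y = C₁e^(5x) + C₂e^(-4x)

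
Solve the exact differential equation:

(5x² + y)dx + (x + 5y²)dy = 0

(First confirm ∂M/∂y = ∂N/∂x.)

Verify exactness: ∂M/∂y = ∂N/∂x ✓
Find F(x,y) such that ∂F/∂x = M, ∂F/∂y = N
Solution: 5x³/3 + xy + 5y³/3 = C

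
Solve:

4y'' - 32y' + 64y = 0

Characteristic equation: 4r² - 32r + 64 = 0
Divide by 4: r² - 8r + 16 = 0
Factored: (r - 4)² = 0
Repeated root: r = 4
General solution: y = (C₁ + C₂x)e^(4x)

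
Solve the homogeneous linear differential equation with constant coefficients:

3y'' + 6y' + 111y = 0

Characteristic equation: 3r² + 6r + 111 = 0
Divide by 3: r² + 2r + 37 = 0
Roots: r = -1 ± 6i (complex conjugates)
General solution: y = e^(-x)(C₁cos(6x) + C₂sin(6x))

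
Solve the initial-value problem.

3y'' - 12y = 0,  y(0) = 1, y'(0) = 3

General solution: y = C₁e^(2x) + C₂e^(-2x)
Applying ICs: C₁ = 5/4, C₂ = -1/4
Particular solution: y = (5/4)e^(2x) - (1/4)e^(-2x)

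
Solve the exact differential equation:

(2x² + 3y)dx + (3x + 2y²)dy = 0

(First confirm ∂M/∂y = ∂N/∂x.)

Verify exactness: ∂M/∂y = ∂N/∂x ✓
Find F(x,y) such that ∂F/∂x = M, ∂F/∂y = N
Solution: 2x³/3 + 3xy + 2y³/3 = C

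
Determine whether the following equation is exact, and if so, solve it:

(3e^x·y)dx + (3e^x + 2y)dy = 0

Verify exactness: ∂M/∂y = ∂N/∂x ✓
Find F(x,y) such that ∂F/∂x = M, ∂F/∂y = N
Solution: 3e^x·y + y² = C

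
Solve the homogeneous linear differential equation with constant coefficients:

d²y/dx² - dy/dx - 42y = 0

Characteristic equation: r² - r - 42 = 0
Roots: r = 7, -6 (distinct real)
General solution: y = C₁e^(7x) + C₂e^(-6x)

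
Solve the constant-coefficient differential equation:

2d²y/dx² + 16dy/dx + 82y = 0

Characteristic equation: 2r² + 16r + 82 = 0
Divide by 2: r² + 8r + 41 = 0
Roots: r = -4 ± 5i (complex conjugates)
General solution: y = e^(-4x)(C₁cos(5x) + C₂sin(5x))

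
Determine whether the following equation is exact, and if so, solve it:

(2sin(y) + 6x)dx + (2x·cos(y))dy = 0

Verify exactness: ∂M/∂y = ∂N/∂x ✓
Find F(x,y) such that ∂F/∂x = M, ∂F/∂y = N
Solution: 2x·sin(y) + 3x² = C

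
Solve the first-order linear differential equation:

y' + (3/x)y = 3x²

Using integrating factor method:

General solution: y = (1/2)x^3 + Cx^(-3)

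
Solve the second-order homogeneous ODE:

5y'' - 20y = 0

Characteristic equation: 5r² - 20 = 0
Divide by 5: r² - 4 = 0
Roots: r = 2, -2 (distinct real)
General solution: y = C₁e^(2x) + C₂e^(-2x)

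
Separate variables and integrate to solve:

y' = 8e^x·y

Separating variables and integrating:
ln|y| = 8e^x + C

General solution: y = Ce^(8e^x)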